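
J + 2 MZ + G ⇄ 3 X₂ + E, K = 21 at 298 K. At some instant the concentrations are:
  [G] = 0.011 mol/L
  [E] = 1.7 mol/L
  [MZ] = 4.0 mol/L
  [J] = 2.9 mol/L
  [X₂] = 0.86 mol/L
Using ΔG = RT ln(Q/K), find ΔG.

Q = [X₂]³·[E] / ([J]·[MZ]²·[G]) = (0.86)³·(1.7) / ((2.9)·(4.0)²·(0.011)) = 2.12
ΔG = RT ln(Q/K) = (8.314 J mol⁻¹ K⁻¹)(298 K) × ln(2.12/21)
   = (2.478 kJ/mol)(-2.293) = -5.68 kJ/mol
ΔG < 0, so the forward reaction is spontaneous (proceeds forward).

ΔG = -5.68 kJ/mol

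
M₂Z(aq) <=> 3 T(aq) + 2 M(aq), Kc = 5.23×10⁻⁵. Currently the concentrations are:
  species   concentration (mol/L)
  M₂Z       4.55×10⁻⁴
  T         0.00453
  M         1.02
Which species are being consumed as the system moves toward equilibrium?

T, M (products)

Qc = [T]³·[M]² / [M₂Z] = (0.00453)³·(1.02)² / (4.55×10⁻⁴) = 2.13×10⁻⁴
Qc = 2.13×10⁻⁴ > Kc = 5.23×10⁻⁵: net reverse reaction.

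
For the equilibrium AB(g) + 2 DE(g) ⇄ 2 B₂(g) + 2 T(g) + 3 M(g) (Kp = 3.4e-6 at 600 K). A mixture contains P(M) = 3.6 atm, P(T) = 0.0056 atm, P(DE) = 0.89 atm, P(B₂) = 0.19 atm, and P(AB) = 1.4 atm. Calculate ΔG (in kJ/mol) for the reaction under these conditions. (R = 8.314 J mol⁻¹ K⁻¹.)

Qp = P(B₂)²·P(T)²·P(M)³ / (P(AB)·P(DE)²) = (0.19)²·(0.0056)²·(3.6)³ / ((1.4)·(0.89)²) = 4.76e-5
ΔG = RT ln(Qp/Kp) = (8.314 J mol⁻¹ K⁻¹)(600 K) × ln(4.76e-5/3.4e-6)
   = (4.988 kJ/mol)(2.639) = 13.2 kJ/mol
ΔG > 0, so the forward reaction is non-spontaneous (proceeds in reverse).

ΔG = 13.2 kJ/mol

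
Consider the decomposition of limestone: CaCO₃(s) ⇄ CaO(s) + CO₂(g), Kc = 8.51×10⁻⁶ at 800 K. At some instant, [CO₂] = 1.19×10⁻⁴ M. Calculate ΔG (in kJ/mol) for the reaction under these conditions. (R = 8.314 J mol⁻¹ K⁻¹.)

(CaCO₃, CaO are pure solids — omitted from Qc.)
Qc = [CO₂] = 1.19×10⁻⁴
ΔG = RT ln(Qc/Kc) = (8.314 J mol⁻¹ K⁻¹)(800 K) × ln(1.19×10⁻⁴/8.51×10⁻⁶)
   = (6.651 kJ/mol)(2.638) = 17.5 kJ/mol
ΔG > 0, so the forward reaction is non-spontaneous (proceeds in reverse).

ΔG = 17.5 kJ/mol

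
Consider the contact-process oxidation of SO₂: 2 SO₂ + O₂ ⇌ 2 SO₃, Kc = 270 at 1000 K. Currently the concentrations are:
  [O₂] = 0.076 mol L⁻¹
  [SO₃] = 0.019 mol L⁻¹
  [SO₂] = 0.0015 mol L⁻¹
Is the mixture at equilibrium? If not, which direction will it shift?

Qc = [SO₃]² / ([SO₂]²·[O₂]) = (0.019)² / ((0.0015)²·(0.076)) = 2100
Qc = 2100 > Kc = 270: net reverse reaction.

no; Q > K, reaction proceeds in reverse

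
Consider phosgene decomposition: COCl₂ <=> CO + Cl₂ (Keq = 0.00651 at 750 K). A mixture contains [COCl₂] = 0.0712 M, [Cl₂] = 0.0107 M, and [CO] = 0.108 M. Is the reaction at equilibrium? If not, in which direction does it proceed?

to the left

Q = [CO]·[Cl₂] / [COCl₂] = (0.108)·(0.0107) / (0.0712) = 0.0162
Q = 0.0162 > Keq = 0.00651, so the reverse reaction proceeds.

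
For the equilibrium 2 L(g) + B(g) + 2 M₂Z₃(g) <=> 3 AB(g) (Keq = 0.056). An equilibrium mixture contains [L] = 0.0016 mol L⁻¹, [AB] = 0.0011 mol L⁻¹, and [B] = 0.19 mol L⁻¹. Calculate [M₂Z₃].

[M₂Z₃] = 0.22 mol L⁻¹

At equilibrium, Keq = [AB]³ / ([L]²·[B]·[M₂Z₃]²) = 0.056.
(0.0011)³ / ((0.0016)²·(0.19)·([M₂Z₃])²) = 0.056
[M₂Z₃]² = 0.0489 ⇒ [M₂Z₃] = 0.22 mol L⁻¹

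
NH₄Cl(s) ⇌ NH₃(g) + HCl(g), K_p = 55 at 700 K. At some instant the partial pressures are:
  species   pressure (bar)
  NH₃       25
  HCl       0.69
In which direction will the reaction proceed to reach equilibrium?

(NH₄Cl is a pure solid — omitted from Q_p.)
Q_p = P(NH₃)·P(HCl) = (25)·(0.69) = 17
Q_p = 17 < K_p = 55, so the forward reaction proceeds.

forward (toward products)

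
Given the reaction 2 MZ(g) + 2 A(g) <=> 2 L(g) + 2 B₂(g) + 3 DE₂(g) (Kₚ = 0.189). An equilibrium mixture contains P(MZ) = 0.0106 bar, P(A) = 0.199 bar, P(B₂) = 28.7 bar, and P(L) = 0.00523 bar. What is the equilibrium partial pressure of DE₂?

At equilibrium, Kₚ = P(L)²·P(B₂)²·P(DE₂)³ / (P(MZ)²·P(A)²) = 0.189.
(0.00523)²·(28.7)²·(P(DE₂))³ / ((0.0106)²·(0.199)²) = 0.189
P(DE₂)³ = 3.73×10⁻⁵ ⇒ P(DE₂) = 0.0334 bar

P(DE₂) = 0.0334 bar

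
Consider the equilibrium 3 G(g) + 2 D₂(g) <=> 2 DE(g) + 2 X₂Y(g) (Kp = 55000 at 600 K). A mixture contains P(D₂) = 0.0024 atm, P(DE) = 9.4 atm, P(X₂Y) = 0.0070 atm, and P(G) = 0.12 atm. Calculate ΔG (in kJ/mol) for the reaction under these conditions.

Qp = P(DE)²·P(X₂Y)² / (P(G)³·P(D₂)²) = (9.4)²·(0.0070)² / ((0.12)³·(0.0024)²) = 4.35×10⁵
ΔG = RT ln(Qp/Kp) = (8.314 J mol⁻¹ K⁻¹)(600 K) × ln(4.35×10⁵/55000)
   = (4.988 kJ/mol)(2.068) = 10.3 kJ/mol
ΔG > 0, so the forward reaction is non-spontaneous (proceeds in reverse).

ΔG = 10.3 kJ/mol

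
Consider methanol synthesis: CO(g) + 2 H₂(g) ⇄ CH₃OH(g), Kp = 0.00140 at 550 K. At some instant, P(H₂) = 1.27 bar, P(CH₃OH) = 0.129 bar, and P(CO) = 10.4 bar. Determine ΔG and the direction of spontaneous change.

ΔG = 7.79 kJ/mol; the forward reaction is non-spontaneous

Qp = P(CH₃OH) / (P(CO)·P(H₂)²) = (0.129) / ((10.4)·(1.27)²) = 0.00769
ΔG = RT ln(Qp/Kp) = (8.314 J mol⁻¹ K⁻¹)(550 K) × ln(0.00769/0.00140)
   = (4.573 kJ/mol)(1.703) = 7.79 kJ/mol
ΔG > 0, so the forward reaction is non-spontaneous (proceeds in reverse).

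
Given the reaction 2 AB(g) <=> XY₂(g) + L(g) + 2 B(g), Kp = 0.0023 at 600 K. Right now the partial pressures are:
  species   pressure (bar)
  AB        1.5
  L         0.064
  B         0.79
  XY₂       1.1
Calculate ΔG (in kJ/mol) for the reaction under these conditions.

ΔG = 10.7 kJ/mol

Qp = P(XY₂)·P(L)·P(B)² / P(AB)² = (1.1)·(0.064)·(0.79)² / (1.5)² = 0.0195
ΔG = RT ln(Qp/Kp) = (8.314 J mol⁻¹ K⁻¹)(600 K) × ln(0.0195/0.0023)
   = (4.988 kJ/mol)(2.138) = 10.7 kJ/mol
ΔG > 0, so the forward reaction is non-spontaneous (proceeds in reverse).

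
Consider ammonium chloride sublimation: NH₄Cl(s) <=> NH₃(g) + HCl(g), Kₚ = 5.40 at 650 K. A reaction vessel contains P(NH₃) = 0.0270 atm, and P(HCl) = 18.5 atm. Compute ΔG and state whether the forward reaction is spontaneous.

ΔG = -12.9 kJ/mol; the forward reaction is spontaneous

(NH₄Cl is a pure solid — omitted from Qₚ.)
Qₚ = P(NH₃)·P(HCl) = (0.0270)·(18.5) = 0.500
ΔG = RT ln(Qₚ/Kₚ) = (8.314 J mol⁻¹ K⁻¹)(650 K) × ln(0.500/5.40)
   = (5.404 kJ/mol)(-2.380) = -12.9 kJ/mol
ΔG < 0, so the forward reaction is spontaneous (proceeds forward).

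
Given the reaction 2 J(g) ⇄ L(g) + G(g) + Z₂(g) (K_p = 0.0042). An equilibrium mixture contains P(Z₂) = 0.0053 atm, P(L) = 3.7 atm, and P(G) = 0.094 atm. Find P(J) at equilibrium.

At equilibrium, K_p = P(L)·P(G)·P(Z₂) / P(J)² = 0.0042.
(3.7)·(0.094)·(0.0053) / (P(J))² = 0.0042
P(J)² = 0.439 ⇒ P(J) = 0.66 atm

P(J) = 0.66 atm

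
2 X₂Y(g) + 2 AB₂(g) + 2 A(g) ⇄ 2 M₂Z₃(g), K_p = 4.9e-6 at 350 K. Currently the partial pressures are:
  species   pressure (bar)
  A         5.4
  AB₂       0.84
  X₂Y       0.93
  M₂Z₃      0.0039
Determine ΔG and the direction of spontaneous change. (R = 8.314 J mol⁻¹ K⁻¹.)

Q_p = P(M₂Z₃)² / (P(X₂Y)²·P(AB₂)²·P(A)²) = (0.0039)² / ((0.93)²·(0.84)²·(5.4)²) = 8.55e-7
ΔG = RT ln(Q_p/K_p) = (8.314 J mol⁻¹ K⁻¹)(350 K) × ln(8.55e-7/4.9e-6)
   = (2.910 kJ/mol)(-1.746) = -5.08 kJ/mol
ΔG < 0, so the forward reaction is spontaneous (proceeds forward).

ΔG = -5.08 kJ/mol; the forward reaction is spontaneous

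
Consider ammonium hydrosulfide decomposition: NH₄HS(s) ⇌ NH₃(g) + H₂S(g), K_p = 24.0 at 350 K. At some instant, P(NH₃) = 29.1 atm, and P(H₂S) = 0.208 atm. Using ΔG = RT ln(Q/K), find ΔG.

ΔG = -4.01 kJ/mol

(NH₄HS is a pure solid — omitted from Q_p.)
Q_p = P(NH₃)·P(H₂S) = (29.1)·(0.208) = 6.05
ΔG = RT ln(Q_p/K_p) = (8.314 J mol⁻¹ K⁻¹)(350 K) × ln(6.05/24.0)
   = (2.910 kJ/mol)(-1.378) = -4.01 kJ/mol
ΔG < 0, so the forward reaction is spontaneous (proceeds forward).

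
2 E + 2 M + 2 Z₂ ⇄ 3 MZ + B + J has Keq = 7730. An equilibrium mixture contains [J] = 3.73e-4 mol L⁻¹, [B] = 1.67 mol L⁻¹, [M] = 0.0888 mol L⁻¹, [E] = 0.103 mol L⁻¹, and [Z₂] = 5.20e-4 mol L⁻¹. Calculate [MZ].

[MZ] = 0.0655 mol L⁻¹

At equilibrium, Keq = [MZ]³·[B]·[J] / ([E]²·[M]²·[Z₂]²) = 7730.
([MZ])³·(1.67)·(3.73e-4) / ((0.103)²·(0.0888)²·(5.20e-4)²) = 7730
[MZ]³ = 2.81e-4 ⇒ [MZ] = 0.0655 mol L⁻¹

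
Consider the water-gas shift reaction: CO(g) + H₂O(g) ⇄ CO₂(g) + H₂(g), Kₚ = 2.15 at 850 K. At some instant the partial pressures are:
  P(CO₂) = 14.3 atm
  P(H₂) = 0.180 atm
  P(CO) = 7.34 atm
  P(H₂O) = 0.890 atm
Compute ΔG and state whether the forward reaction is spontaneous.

Qₚ = P(CO₂)·P(H₂) / (P(CO)·P(H₂O)) = (14.3)·(0.180) / ((7.34)·(0.890)) = 0.394
ΔG = RT ln(Qₚ/Kₚ) = (8.314 J mol⁻¹ K⁻¹)(850 K) × ln(0.394/2.15)
   = (7.067 kJ/mol)(-1.697) = -12.0 kJ/mol
ΔG < 0, so the forward reaction is spontaneous (proceeds forward).

ΔG = -12.0 kJ/mol; the forward reaction is spontaneous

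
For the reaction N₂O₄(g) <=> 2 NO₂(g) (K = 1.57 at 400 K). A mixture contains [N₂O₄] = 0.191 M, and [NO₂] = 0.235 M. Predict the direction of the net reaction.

Q = [NO₂]² / [N₂O₄] = (0.235)² / (0.191) = 0.289
Q = 0.289 < K = 1.57, so the forward reaction proceeds.

forward (toward products)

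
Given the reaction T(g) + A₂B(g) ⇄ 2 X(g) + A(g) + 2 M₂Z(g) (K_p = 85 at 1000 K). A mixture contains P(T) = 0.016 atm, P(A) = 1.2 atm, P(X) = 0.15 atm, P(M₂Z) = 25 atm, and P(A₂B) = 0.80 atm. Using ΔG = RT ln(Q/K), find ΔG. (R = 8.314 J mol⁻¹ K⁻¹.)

Q_p = P(X)²·P(A)·P(M₂Z)² / (P(T)·P(A₂B)) = (0.15)²·(1.2)·(25)² / ((0.016)·(0.80)) = 1320
ΔG = RT ln(Q_p/K_p) = (8.314 J mol⁻¹ K⁻¹)(1000 K) × ln(1320/85)
   = (8.314 kJ/mol)(2.743) = 22.8 kJ/mol
ΔG > 0, so the forward reaction is non-spontaneous (proceeds in reverse).

ΔG = 22.8 kJ/mol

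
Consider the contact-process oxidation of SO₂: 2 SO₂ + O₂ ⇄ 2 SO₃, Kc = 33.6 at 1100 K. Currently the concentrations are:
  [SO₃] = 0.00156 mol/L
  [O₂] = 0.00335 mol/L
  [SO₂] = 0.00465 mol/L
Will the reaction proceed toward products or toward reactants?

Qc = [SO₃]² / ([SO₂]²·[O₂]) = (0.00156)² / ((0.00465)²·(0.00335)) = 33.6
Qc = 33.6 = Kc, so the system is already at equilibrium.

neither direction; the system is at equilibrium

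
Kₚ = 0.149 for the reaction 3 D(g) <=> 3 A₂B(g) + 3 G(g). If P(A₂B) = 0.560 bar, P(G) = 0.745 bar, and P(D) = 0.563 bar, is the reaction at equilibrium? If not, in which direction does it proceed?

in the reverse direction

Qₚ = P(A₂B)³·P(G)³ / P(D)³ = (0.560)³·(0.745)³ / (0.563)³ = 0.407
Qₚ = 0.407 > Kₚ = 0.149, so the reverse reaction proceeds.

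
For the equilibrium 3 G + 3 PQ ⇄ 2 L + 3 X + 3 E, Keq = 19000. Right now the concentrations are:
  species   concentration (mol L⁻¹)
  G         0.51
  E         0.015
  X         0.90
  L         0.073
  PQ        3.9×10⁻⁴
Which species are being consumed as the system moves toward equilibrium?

G, PQ (reactants)

Q = [L]²·[X]³·[E]³ / ([G]³·[PQ]³) = (0.073)²·(0.90)³·(0.015)³ / ((0.51)³·(3.9×10⁻⁴)³) = 1700
Q = 1700 < Keq = 19000: net forward reaction.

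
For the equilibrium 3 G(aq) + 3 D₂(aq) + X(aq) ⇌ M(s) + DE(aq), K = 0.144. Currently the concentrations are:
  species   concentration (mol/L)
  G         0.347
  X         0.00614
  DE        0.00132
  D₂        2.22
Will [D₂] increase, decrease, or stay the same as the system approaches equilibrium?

(M is a pure solid — omitted from Q.)
Q = [DE] / ([G]³·[D₂]³·[X]) = (0.00132) / ((0.347)³·(2.22)³·(0.00614)) = 0.470
Q = 0.470 > K = 0.144: net reverse reaction.
D₂ is a reactant, so it increases.

increase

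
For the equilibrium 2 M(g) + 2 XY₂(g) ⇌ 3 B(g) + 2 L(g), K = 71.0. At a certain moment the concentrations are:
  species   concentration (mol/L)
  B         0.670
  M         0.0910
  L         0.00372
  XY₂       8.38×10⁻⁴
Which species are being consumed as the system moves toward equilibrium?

Q = [B]³·[L]² / ([M]²·[XY₂]²) = (0.670)³·(0.00372)² / ((0.0910)²·(8.38×10⁻⁴)²) = 716
Q = 716 > K = 71.0: net reverse reaction.

B, L (products)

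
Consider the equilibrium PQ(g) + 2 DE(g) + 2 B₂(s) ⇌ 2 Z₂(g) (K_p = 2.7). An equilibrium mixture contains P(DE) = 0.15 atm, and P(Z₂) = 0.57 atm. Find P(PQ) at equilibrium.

P(PQ) = 5.3 atm

(B₂ is a pure solid — omitted from K_p.)
At equilibrium, K_p = P(Z₂)² / (P(PQ)·P(DE)²) = 2.7.
(0.57)² / ((P(PQ))·(0.15)²) = 2.7
P(PQ) = 5.35 = 5.3 atm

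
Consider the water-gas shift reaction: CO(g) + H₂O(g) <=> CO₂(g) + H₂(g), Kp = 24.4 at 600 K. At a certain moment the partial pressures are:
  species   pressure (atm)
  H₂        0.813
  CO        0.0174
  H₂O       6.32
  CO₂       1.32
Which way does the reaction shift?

forward (toward products)

Qp = P(CO₂)·P(H₂) / (P(CO)·P(H₂O)) = (1.32)·(0.813) / ((0.0174)·(6.32)) = 9.76
Qp = 9.76 < Kp = 24.4, so the forward reaction proceeds.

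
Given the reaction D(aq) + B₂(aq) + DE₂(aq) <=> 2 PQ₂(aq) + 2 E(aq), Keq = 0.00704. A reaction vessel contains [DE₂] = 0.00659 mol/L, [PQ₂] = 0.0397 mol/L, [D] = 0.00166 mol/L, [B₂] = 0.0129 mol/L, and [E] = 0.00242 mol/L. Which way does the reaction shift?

in the reverse direction

Q = [PQ₂]²·[E]² / ([D]·[B₂]·[DE₂]) = (0.0397)²·(0.00242)² / ((0.00166)·(0.0129)·(0.00659)) = 0.0654
Q = 0.0654 > Keq = 0.00704, so the reverse reaction proceeds.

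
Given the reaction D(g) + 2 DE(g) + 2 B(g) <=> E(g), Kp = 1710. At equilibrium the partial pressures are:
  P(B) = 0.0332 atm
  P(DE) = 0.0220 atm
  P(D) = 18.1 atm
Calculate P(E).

P(E) = 0.0165 atm

At equilibrium, Kp = P(E) / (P(D)·P(DE)²·P(B)²) = 1710.
(P(E)) / ((18.1)·(0.0220)²·(0.0332)²) = 1710
P(E) = 0.0165 atm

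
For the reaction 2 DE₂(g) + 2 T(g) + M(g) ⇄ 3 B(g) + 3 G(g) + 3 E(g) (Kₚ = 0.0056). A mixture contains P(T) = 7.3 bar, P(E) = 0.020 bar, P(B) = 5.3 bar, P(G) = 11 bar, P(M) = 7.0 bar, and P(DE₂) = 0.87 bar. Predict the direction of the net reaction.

Qₚ = P(B)³·P(G)³·P(E)³ / (P(DE₂)²·P(T)²·P(M)) = (5.3)³·(11)³·(0.020)³ / ((0.87)²·(7.3)²·(7.0)) = 0.0056
Qₚ = 0.0056 = Kₚ, so the system is already at equilibrium.

at equilibrium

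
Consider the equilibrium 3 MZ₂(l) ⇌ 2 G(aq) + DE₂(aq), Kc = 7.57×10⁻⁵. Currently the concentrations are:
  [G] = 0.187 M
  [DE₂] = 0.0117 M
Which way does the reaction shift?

(MZ₂ is a pure liquid — omitted from Qc.)
Qc = [G]²·[DE₂] = (0.187)²·(0.0117) = 4.09×10⁻⁴
Qc = 4.09×10⁻⁴ > Kc = 7.57×10⁻⁵, so the reverse reaction proceeds.

toward reactants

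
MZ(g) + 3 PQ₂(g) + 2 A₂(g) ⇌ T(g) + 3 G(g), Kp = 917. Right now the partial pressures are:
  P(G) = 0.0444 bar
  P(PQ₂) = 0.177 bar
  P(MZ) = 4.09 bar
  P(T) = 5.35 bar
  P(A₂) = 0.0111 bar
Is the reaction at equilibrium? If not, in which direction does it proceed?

Qp = P(T)·P(G)³ / (P(MZ)·P(PQ₂)³·P(A₂)²) = (5.35)·(0.0444)³ / ((4.09)·(0.177)³·(0.0111)²) = 168
Qp = 168 < Kp = 917, so the forward reaction proceeds.

in the forward direction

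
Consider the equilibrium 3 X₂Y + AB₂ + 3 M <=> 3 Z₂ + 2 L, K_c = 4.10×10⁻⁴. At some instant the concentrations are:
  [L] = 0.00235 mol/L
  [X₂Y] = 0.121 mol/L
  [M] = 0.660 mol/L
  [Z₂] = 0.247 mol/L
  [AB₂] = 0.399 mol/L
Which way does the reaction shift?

neither direction; the system is at equilibrium

Q_c = [Z₂]³·[L]² / ([X₂Y]³·[AB₂]·[M]³) = (0.247)³·(0.00235)² / ((0.121)³·(0.399)·(0.660)³) = 4.10×10⁻⁴
Q_c = 4.10×10⁻⁴ = K_c, so the system is already at equilibrium.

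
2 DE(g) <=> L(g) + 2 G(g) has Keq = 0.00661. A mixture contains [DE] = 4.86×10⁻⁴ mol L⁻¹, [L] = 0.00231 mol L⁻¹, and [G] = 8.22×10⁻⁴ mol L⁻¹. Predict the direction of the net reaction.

no net change (already at equilibrium)

Q = [L]·[G]² / [DE]² = (0.00231)·(8.22×10⁻⁴)² / (4.86×10⁻⁴)² = 0.00661
Q = 0.00661 = Keq, so the system is already at equilibrium.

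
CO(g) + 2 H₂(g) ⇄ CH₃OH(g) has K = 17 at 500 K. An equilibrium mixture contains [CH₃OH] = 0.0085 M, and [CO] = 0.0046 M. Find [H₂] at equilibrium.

At equilibrium, K = [CH₃OH] / ([CO]·[H₂]²) = 17.
(0.0085) / ((0.0046)·([H₂])²) = 17
[H₂]² = 0.109 ⇒ [H₂] = 0.33 M

[H₂] = 0.33 M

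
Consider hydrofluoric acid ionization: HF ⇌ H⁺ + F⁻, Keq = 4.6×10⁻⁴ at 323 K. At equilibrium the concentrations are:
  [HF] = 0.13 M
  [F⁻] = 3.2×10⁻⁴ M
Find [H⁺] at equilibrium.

[H⁺] = 0.19 M

At equilibrium, Keq = [H⁺]·[F⁻] / [HF] = 4.6×10⁻⁴.
([H⁺])·(3.2×10⁻⁴) / (0.13) = 4.6×10⁻⁴
[H⁺] = 0.187 = 0.19 M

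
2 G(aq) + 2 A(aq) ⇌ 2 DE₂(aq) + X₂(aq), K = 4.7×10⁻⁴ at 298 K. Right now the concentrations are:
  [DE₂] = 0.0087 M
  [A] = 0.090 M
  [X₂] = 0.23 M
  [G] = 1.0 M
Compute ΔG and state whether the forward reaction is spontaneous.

ΔG = 3.77 kJ/mol; the forward reaction is non-spontaneous

Q = [DE₂]²·[X₂] / ([G]²·[A]²) = (0.0087)²·(0.23) / ((1.0)²·(0.090)²) = 0.00215
ΔG = RT ln(Q/K) = (8.314 J mol⁻¹ K⁻¹)(298 K) × ln(0.00215/4.7×10⁻⁴)
   = (2.478 kJ/mol)(1.520) = 3.77 kJ/mol
ΔG > 0, so the forward reaction is non-spontaneous (proceeds in reverse).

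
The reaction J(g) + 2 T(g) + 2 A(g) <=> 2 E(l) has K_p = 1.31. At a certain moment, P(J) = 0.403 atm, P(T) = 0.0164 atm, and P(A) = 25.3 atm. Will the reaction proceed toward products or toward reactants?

toward reactants

(E is a pure liquid — omitted from Q_p.)
Q_p = 1 / (P(J)·P(T)²·P(A)²) = 1 / ((0.403)·(0.0164)²·(25.3)²) = 14.4
Q_p = 14.4 > K_p = 1.31, so the reverse reaction proceeds.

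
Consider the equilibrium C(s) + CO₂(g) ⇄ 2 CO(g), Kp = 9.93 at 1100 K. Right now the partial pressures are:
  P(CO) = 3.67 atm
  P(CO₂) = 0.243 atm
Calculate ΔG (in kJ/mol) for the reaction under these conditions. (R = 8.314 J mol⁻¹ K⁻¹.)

(C is a pure solid — omitted from Qp.)
Qp = P(CO)² / P(CO₂) = (3.67)² / (0.243) = 55.4
ΔG = RT ln(Qp/Kp) = (8.314 J mol⁻¹ K⁻¹)(1100 K) × ln(55.4/9.93)
   = (9.145 kJ/mol)(1.719) = 15.7 kJ/mol
ΔG > 0, so the forward reaction is non-spontaneous (proceeds in reverse).

ΔG = 15.7 kJ/mol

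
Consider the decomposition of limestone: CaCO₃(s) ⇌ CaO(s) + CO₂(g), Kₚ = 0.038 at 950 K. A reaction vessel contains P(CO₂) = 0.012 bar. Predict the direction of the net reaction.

(CaCO₃, CaO are pure solids — omitted from Qₚ.)
Qₚ = P(CO₂) = 0.012
Qₚ = 0.012 < Kₚ = 0.038, so the forward reaction proceeds.

toward products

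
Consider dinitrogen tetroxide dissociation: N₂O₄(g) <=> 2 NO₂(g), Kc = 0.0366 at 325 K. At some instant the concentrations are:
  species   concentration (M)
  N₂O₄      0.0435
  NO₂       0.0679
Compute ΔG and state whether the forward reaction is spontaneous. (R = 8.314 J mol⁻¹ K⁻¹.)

Qc = [NO₂]² / [N₂O₄] = (0.0679)² / (0.0435) = 0.106
ΔG = RT ln(Qc/Kc) = (8.314 J mol⁻¹ K⁻¹)(325 K) × ln(0.106/0.0366)
   = (2.702 kJ/mol)(1.063) = 2.87 kJ/mol
ΔG > 0, so the forward reaction is non-spontaneous (proceeds in reverse).

ΔG = 2.87 kJ/mol; the forward reaction is non-spontaneous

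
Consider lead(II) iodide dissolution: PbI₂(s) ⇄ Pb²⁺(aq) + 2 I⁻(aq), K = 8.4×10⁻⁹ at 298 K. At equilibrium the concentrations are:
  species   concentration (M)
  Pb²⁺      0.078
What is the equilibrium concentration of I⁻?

[I⁻] = 3.3×10⁻⁴ M

(PbI₂ is a pure solid — omitted from K.)
At equilibrium, K = [Pb²⁺]·[I⁻]² = 8.4×10⁻⁹.
(0.078)·([I⁻])² = 8.4×10⁻⁹
[I⁻]² = 1.08×10⁻⁷ ⇒ [I⁻] = 3.3×10⁻⁴ M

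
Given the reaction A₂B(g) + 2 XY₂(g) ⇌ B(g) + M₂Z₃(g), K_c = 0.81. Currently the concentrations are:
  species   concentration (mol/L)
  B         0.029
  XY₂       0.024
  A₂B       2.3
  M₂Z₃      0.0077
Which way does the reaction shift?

Q_c = [B]·[M₂Z₃] / ([A₂B]·[XY₂]²) = (0.029)·(0.0077) / ((2.3)·(0.024)²) = 0.17
Q_c = 0.17 < K_c = 0.81, so the forward reaction proceeds.

forward (toward products)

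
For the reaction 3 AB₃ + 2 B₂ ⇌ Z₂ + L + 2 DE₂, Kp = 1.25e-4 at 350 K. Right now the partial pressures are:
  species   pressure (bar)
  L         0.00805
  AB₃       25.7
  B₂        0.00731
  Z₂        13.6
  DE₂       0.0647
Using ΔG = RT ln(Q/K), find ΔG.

ΔG = 4.06 kJ/mol

Qp = P(Z₂)·P(L)·P(DE₂)² / (P(AB₃)³·P(B₂)²) = (13.6)·(0.00805)·(0.0647)² / ((25.7)³·(0.00731)²) = 5.05e-4
ΔG = RT ln(Qp/Kp) = (8.314 J mol⁻¹ K⁻¹)(350 K) × ln(5.05e-4/1.25e-4)
   = (2.910 kJ/mol)(1.396) = 4.06 kJ/mol
ΔG > 0, so the forward reaction is non-spontaneous (proceeds in reverse).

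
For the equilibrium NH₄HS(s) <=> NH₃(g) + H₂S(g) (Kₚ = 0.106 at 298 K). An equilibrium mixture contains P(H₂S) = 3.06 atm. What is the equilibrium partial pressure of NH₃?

P(NH₃) = 0.0346 atm

(NH₄HS is a pure solid — omitted from Kₚ.)
At equilibrium, Kₚ = P(NH₃)·P(H₂S) = 0.106.
(P(NH₃))·(3.06) = 0.106
P(NH₃) = 0.0346 atm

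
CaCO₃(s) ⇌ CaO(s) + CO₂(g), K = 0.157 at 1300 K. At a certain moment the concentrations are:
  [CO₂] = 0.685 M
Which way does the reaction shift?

(CaCO₃, CaO are pure solids — omitted from Q.)
Q = [CO₂] = 0.685
Q = 0.685 > K = 0.157, so the reverse reaction proceeds.

in the reverse direction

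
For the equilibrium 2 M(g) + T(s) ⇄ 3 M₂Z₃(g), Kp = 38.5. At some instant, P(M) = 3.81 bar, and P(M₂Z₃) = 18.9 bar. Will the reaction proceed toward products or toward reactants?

(T is a pure solid — omitted from Qp.)
Qp = P(M₂Z₃)³ / P(M)² = (18.9)³ / (3.81)² = 465
Qp = 465 > Kp = 38.5, so the reverse reaction proceeds.

to the left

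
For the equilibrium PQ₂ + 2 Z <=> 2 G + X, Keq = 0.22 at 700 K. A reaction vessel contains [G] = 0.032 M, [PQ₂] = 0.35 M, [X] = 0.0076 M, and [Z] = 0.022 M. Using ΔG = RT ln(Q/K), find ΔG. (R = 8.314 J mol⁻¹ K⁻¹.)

ΔG = -9.12 kJ/mol

Q = [G]²·[X] / ([PQ₂]·[Z]²) = (0.032)²·(0.0076) / ((0.35)·(0.022)²) = 0.0459
ΔG = RT ln(Q/Keq) = (8.314 J mol⁻¹ K⁻¹)(700 K) × ln(0.0459/0.22)
   = (5.820 kJ/mol)(-1.567) = -9.12 kJ/mol
ΔG < 0, so the forward reaction is spontaneous (proceeds forward).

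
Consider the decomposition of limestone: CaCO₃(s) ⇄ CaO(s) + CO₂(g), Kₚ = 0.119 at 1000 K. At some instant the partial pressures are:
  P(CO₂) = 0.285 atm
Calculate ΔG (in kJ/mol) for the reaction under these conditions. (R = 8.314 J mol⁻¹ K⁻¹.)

ΔG = 7.26 kJ/mol

(CaCO₃, CaO are pure solids — omitted from Qₚ.)
Qₚ = P(CO₂) = 0.285
ΔG = RT ln(Qₚ/Kₚ) = (8.314 J mol⁻¹ K⁻¹)(1000 K) × ln(0.285/0.119)
   = (8.314 kJ/mol)(0.8734) = 7.26 kJ/mol
ΔG > 0, so the forward reaction is non-spontaneous (proceeds in reverse).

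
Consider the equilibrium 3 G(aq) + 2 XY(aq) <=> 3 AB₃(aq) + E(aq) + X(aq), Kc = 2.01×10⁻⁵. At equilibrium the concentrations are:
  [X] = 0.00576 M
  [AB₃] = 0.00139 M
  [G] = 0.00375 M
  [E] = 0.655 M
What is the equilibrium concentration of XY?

At equilibrium, Kc = [AB₃]³·[E]·[X] / ([G]³·[XY]²) = 2.01×10⁻⁵.
(0.00139)³·(0.655)·(0.00576) / ((0.00375)³·([XY])²) = 2.01×10⁻⁵
[XY]² = 9.56 ⇒ [XY] = 3.09 M

[XY] = 3.09 M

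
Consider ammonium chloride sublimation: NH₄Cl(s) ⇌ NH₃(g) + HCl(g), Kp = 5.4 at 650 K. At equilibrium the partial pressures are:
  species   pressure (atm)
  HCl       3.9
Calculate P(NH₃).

P(NH₃) = 1.4 atm

(NH₄Cl is a pure solid — omitted from Kp.)
At equilibrium, Kp = P(NH₃)·P(HCl) = 5.4.
(P(NH₃))·(3.9) = 5.4
P(NH₃) = 1.38 = 1.4 atm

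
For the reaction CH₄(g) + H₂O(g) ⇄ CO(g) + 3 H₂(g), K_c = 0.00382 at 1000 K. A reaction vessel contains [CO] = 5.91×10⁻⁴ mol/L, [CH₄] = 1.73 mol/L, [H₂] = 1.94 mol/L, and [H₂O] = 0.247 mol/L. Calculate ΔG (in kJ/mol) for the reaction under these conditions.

ΔG = 8.08 kJ/mol

Q_c = [CO]·[H₂]³ / ([CH₄]·[H₂O]) = (5.91×10⁻⁴)·(1.94)³ / ((1.73)·(0.247)) = 0.0101
ΔG = RT ln(Q_c/K_c) = (8.314 J mol⁻¹ K⁻¹)(1000 K) × ln(0.0101/0.00382)
   = (8.314 kJ/mol)(0.9723) = 8.08 kJ/mol
ΔG > 0, so the forward reaction is non-spontaneous (proceeds in reverse).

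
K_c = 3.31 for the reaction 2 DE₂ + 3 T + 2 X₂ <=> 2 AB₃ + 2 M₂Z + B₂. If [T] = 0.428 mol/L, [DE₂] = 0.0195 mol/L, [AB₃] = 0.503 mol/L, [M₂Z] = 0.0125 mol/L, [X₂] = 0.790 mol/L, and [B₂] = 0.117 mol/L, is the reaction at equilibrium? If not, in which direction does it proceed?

forward (toward products)

Q_c = [AB₃]²·[M₂Z]²·[B₂] / ([DE₂]²·[T]³·[X₂]²) = (0.503)²·(0.0125)²·(0.117) / ((0.0195)²·(0.428)³·(0.790)²) = 0.249
Q_c = 0.249 < K_c = 3.31, so the forward reaction proceeds.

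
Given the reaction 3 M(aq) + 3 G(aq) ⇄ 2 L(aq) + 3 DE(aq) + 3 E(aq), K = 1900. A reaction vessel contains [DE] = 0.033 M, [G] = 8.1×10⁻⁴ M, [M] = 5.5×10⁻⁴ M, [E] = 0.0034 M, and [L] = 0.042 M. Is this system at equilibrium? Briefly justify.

no; Q > K, reaction proceeds in reverse

Q = [L]²·[DE]³·[E]³ / ([M]³·[G]³) = (0.042)²·(0.033)³·(0.0034)³ / ((5.5×10⁻⁴)³·(8.1×10⁻⁴)³) = 28000
Q = 28000 > K = 1900: net reverse reaction.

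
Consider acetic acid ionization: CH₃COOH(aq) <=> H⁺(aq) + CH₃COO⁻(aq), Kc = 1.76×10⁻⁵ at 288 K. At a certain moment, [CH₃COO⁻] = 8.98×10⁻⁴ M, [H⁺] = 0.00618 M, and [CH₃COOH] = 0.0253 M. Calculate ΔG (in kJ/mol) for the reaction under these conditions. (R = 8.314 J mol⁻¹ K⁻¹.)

Qc = [H⁺]·[CH₃COO⁻] / [CH₃COOH] = (0.00618)·(8.98×10⁻⁴) / (0.0253) = 2.19×10⁻⁴
ΔG = RT ln(Qc/Kc) = (8.314 J mol⁻¹ K⁻¹)(288 K) × ln(2.19×10⁻⁴/1.76×10⁻⁵)
   = (2.394 kJ/mol)(2.521) = 6.04 kJ/mol
ΔG > 0, so the forward reaction is non-spontaneous (proceeds in reverse).

ΔG = 6.04 kJ/mol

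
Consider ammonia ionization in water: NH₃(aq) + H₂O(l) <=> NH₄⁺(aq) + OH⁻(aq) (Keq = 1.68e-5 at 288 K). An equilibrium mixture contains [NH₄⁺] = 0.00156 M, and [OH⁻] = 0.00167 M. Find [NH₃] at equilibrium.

[NH₃] = 0.155 M

(H₂O is a pure liquid — omitted from Keq.)
At equilibrium, Keq = [NH₄⁺]·[OH⁻] / [NH₃] = 1.68e-5.
(0.00156)·(0.00167) / ([NH₃]) = 1.68e-5
[NH₃] = 0.155 M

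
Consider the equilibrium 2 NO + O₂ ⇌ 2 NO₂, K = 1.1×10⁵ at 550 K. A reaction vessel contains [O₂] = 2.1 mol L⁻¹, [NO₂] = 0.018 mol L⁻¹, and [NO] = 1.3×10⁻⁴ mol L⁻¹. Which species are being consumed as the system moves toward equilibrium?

NO, O₂ (reactants)

Q = [NO₂]² / ([NO]²·[O₂]) = (0.018)² / ((1.3×10⁻⁴)²·(2.1)) = 9100
Q = 9100 < K = 1.1×10⁵: net forward reaction.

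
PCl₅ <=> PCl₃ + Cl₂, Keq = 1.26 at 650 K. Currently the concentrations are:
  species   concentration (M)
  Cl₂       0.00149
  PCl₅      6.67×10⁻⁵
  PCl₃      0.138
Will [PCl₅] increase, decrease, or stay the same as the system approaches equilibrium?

Q = [PCl₃]·[Cl₂] / [PCl₅] = (0.138)·(0.00149) / (6.67×10⁻⁵) = 3.08
Q = 3.08 > Keq = 1.26: net reverse reaction.
PCl₅ is a reactant, so it increases.

increase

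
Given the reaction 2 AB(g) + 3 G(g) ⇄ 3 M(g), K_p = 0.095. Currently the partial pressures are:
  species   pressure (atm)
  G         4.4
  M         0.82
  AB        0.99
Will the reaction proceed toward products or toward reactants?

Q_p = P(M)³ / (P(AB)²·P(G)³) = (0.82)³ / ((0.99)²·(4.4)³) = 0.0066
Q_p = 0.0066 < K_p = 0.095, so the forward reaction proceeds.

in the forward direction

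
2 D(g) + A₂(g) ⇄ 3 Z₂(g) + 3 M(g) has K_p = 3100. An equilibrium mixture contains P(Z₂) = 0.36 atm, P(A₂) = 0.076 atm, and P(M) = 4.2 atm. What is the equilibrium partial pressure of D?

At equilibrium, K_p = P(Z₂)³·P(M)³ / (P(D)²·P(A₂)) = 3100.
(0.36)³·(4.2)³ / ((P(D))²·(0.076)) = 3100
P(D)² = 0.0147 ⇒ P(D) = 0.12 atm

P(D) = 0.12 atm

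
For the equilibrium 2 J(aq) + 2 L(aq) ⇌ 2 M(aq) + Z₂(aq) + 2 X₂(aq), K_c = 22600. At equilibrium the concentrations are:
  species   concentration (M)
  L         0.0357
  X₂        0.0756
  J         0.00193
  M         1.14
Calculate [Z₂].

At equilibrium, K_c = [M]²·[Z₂]·[X₂]² / ([J]²·[L]²) = 22600.
(1.14)²·([Z₂])·(0.0756)² / ((0.00193)²·(0.0357)²) = 22600
[Z₂] = 0.0144 M

[Z₂] = 0.0144 M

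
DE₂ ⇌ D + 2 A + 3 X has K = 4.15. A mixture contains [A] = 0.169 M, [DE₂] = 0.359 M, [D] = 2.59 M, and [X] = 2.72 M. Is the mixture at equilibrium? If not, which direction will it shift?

Q = [D]·[A]²·[X]³ / [DE₂] = (2.59)·(0.169)²·(2.72)³ / (0.359) = 4.15
Q = 4.15 = K; the system is at equilibrium.

yes, at equilibrium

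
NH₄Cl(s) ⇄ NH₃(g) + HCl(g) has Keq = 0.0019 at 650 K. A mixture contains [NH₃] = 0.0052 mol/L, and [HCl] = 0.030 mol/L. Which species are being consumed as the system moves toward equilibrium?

NH₄Cl (reactants)

(NH₄Cl is a pure solid — omitted from Q.)
Q = [NH₃]·[HCl] = (0.0052)·(0.030) = 1.6×10⁻⁴
Q = 1.6×10⁻⁴ < Keq = 0.0019: net forward reaction.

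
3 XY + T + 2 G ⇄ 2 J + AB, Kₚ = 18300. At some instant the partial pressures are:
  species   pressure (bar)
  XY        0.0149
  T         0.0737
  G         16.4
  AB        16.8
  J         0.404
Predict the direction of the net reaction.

Qₚ = P(J)²·P(AB) / (P(XY)³·P(T)·P(G)²) = (0.404)²·(16.8) / ((0.0149)³·(0.0737)·(16.4)²) = 41800
Qₚ = 41800 > Kₚ = 18300, so the reverse reaction proceeds.

toward reactants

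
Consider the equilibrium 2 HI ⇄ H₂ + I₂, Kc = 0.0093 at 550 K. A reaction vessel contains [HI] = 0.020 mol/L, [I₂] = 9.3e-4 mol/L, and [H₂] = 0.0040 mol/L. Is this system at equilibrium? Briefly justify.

Qc = [H₂]·[I₂] / [HI]² = (0.0040)·(9.3e-4) / (0.020)² = 0.0093
Qc = 0.0093 = Kc; the system is at equilibrium.

yes, at equilibrium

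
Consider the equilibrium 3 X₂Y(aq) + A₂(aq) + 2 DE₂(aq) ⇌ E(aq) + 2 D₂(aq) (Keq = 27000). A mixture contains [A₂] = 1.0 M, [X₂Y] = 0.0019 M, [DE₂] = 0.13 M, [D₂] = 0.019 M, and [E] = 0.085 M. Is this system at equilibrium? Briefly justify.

no; Q > K, reaction proceeds in reverse

Q = [E]·[D₂]² / ([X₂Y]³·[A₂]·[DE₂]²) = (0.085)·(0.019)² / ((0.0019)³·(1.0)·(0.13)²) = 2.6×10⁵
Q = 2.6×10⁵ > Keq = 27000: net reverse reaction.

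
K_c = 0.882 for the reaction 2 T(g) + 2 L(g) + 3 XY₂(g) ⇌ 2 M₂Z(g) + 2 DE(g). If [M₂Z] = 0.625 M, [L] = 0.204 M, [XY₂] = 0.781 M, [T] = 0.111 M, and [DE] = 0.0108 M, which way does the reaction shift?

Q_c = [M₂Z]²·[DE]² / ([T]²·[L]²·[XY₂]³) = (0.625)²·(0.0108)² / ((0.111)²·(0.204)²·(0.781)³) = 0.187
Q_c = 0.187 < K_c = 0.882, so the forward reaction proceeds.

in the forward direction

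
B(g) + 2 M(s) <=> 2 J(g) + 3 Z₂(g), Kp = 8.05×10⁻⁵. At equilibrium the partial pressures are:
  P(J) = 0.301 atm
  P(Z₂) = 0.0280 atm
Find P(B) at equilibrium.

P(B) = 0.0247 atm

(M is a pure solid — omitted from Kp.)
At equilibrium, Kp = P(J)²·P(Z₂)³ / P(B) = 8.05×10⁻⁵.
(0.301)²·(0.0280)³ / (P(B)) = 8.05×10⁻⁵
P(B) = 0.0247 atm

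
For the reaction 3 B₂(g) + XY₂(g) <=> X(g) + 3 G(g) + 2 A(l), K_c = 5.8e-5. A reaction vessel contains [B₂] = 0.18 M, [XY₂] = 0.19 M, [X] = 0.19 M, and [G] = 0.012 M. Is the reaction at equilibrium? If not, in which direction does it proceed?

(A is a pure liquid — omitted from Q_c.)
Q_c = [X]·[G]³ / ([B₂]³·[XY₂]) = (0.19)·(0.012)³ / ((0.18)³·(0.19)) = 3.0e-4
Q_c = 3.0e-4 > K_c = 5.8e-5, so the reverse reaction proceeds.

reverse (toward reactants)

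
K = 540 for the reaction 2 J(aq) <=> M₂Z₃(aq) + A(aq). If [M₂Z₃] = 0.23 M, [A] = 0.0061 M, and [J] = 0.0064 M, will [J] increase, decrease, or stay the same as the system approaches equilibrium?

decrease

Q = [M₂Z₃]·[A] / [J]² = (0.23)·(0.0061) / (0.0064)² = 34
Q = 34 < K = 540: net forward reaction.
J is a reactant, so it decreases.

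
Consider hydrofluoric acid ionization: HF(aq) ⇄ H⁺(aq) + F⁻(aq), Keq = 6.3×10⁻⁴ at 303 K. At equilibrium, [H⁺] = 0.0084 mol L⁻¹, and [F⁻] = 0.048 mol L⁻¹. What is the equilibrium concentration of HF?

[HF] = 0.64 mol L⁻¹

At equilibrium, Keq = [H⁺]·[F⁻] / [HF] = 6.3×10⁻⁴.
(0.0084)·(0.048) / ([HF]) = 6.3×10⁻⁴
[HF] = 0.640 = 0.64 mol L⁻¹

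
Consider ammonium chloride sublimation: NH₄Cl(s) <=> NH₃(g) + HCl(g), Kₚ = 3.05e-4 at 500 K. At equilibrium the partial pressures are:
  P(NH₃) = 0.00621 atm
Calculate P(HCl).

(NH₄Cl is a pure solid — omitted from Kₚ.)
At equilibrium, Kₚ = P(NH₃)·P(HCl) = 3.05e-4.
(0.00621)·(P(HCl)) = 3.05e-4
P(HCl) = 0.0491 atm

P(HCl) = 0.0491 atm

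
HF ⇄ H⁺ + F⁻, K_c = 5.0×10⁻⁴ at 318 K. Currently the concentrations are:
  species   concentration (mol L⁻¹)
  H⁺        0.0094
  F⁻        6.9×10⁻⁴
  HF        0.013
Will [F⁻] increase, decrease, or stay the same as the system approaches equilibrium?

Q_c = [H⁺]·[F⁻] / [HF] = (0.0094)·(6.9×10⁻⁴) / (0.013) = 5.0×10⁻⁴
Q_c = 5.0×10⁻⁴ = K_c; the system is at equilibrium.

stay the same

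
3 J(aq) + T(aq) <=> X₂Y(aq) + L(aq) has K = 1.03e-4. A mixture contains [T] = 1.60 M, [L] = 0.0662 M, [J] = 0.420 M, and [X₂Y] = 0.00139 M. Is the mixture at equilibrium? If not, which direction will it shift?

no; Q > K, reaction proceeds in reverse

Q = [X₂Y]·[L] / ([J]³·[T]) = (0.00139)·(0.0662) / ((0.420)³·(1.60)) = 7.76e-4
Q = 7.76e-4 > K = 1.03e-4: net reverse reaction.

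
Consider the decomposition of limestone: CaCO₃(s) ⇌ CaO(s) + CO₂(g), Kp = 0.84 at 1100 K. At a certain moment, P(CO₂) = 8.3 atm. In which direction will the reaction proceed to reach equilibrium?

(CaCO₃, CaO are pure solids — omitted from Qp.)
Qp = P(CO₂) = 8.3
Qp = 8.3 > Kp = 0.84, so the reverse reaction proceeds.

reverse (toward reactants)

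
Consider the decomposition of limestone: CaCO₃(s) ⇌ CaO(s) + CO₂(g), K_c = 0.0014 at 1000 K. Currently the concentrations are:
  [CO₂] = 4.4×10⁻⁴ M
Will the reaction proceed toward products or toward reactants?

(CaCO₃, CaO are pure solids — omitted from Q_c.)
Q_c = [CO₂] = 4.4×10⁻⁴
Q_c = 4.4×10⁻⁴ < K_c = 0.0014, so the forward reaction proceeds.

in the forward direction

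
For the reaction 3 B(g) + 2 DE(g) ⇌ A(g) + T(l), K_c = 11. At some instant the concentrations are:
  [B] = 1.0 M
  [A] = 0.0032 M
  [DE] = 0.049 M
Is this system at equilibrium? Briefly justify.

(T is a pure liquid — omitted from Q_c.)
Q_c = [A] / ([B]³·[DE]²) = (0.0032) / ((1.0)³·(0.049)²) = 1.3
Q_c = 1.3 < K_c = 11: net forward reaction.

no; Q < K, reaction proceeds forward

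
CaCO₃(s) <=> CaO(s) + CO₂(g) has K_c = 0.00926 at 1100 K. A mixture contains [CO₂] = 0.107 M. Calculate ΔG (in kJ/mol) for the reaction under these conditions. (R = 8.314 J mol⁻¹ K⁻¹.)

ΔG = 22.4 kJ/mol

(CaCO₃, CaO are pure solids — omitted from Q_c.)
Q_c = [CO₂] = 0.107
ΔG = RT ln(Q_c/K_c) = (8.314 J mol⁻¹ K⁻¹)(1100 K) × ln(0.107/0.00926)
   = (9.145 kJ/mol)(2.447) = 22.4 kJ/mol
ΔG > 0, so the forward reaction is non-spontaneous (proceeds in reverse).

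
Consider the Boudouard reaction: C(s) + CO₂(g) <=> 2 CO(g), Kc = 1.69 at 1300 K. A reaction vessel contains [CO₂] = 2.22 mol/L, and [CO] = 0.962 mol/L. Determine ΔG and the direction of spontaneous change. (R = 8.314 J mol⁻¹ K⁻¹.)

(C is a pure solid — omitted from Qc.)
Qc = [CO]² / [CO₂] = (0.962)² / (2.22) = 0.417
ΔG = RT ln(Qc/Kc) = (8.314 J mol⁻¹ K⁻¹)(1300 K) × ln(0.417/1.69)
   = (10.81 kJ/mol)(-1.399) = -15.1 kJ/mol
ΔG < 0, so the forward reaction is spontaneous (proceeds forward).

ΔG = -15.1 kJ/mol; the forward reaction is spontaneous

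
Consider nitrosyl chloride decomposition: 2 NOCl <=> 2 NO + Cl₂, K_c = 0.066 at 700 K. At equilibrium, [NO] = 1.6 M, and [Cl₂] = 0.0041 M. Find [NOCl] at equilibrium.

At equilibrium, K_c = [NO]²·[Cl₂] / [NOCl]² = 0.066.
(1.6)²·(0.0041) / ([NOCl])² = 0.066
[NOCl]² = 0.159 ⇒ [NOCl] = 0.40 M

[NOCl] = 0.40 M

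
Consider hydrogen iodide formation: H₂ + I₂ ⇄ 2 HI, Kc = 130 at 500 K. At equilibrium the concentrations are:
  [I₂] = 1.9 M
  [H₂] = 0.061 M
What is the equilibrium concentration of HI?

At equilibrium, Kc = [HI]² / ([H₂]·[I₂]) = 130.
([HI])² / ((0.061)·(1.9)) = 130
[HI]² = 15.1 ⇒ [HI] = 3.9 M

[HI] = 3.9 M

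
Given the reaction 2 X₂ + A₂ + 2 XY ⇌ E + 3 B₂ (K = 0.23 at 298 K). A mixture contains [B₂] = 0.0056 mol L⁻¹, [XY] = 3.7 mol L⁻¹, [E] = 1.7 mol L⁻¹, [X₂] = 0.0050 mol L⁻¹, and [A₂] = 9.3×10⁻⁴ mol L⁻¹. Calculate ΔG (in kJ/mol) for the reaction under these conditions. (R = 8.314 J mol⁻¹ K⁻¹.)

ΔG = 3.48 kJ/mol

Q = [E]·[B₂]³ / ([X₂]²·[A₂]·[XY]²) = (1.7)·(0.0056)³ / ((0.0050)²·(9.3×10⁻⁴)·(3.7)²) = 0.938
ΔG = RT ln(Q/K) = (8.314 J mol⁻¹ K⁻¹)(298 K) × ln(0.938/0.23)
   = (2.478 kJ/mol)(1.406) = 3.48 kJ/mol
ΔG > 0, so the forward reaction is non-spontaneous (proceeds in reverse).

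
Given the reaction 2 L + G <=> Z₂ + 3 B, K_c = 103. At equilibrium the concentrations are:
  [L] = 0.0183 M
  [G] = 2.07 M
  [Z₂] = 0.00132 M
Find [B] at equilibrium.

At equilibrium, K_c = [Z₂]·[B]³ / ([L]²·[G]) = 103.
(0.00132)·([B])³ / ((0.0183)²·(2.07)) = 103
[B]³ = 54.1 ⇒ [B] = 3.78 M

[B] = 3.78 M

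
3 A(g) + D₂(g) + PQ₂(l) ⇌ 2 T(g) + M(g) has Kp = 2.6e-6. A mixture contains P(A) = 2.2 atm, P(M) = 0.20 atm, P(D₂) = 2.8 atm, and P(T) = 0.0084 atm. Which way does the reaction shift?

(PQ₂ is a pure liquid — omitted from Qp.)
Qp = P(T)²·P(M) / (P(A)³·P(D₂)) = (0.0084)²·(0.20) / ((2.2)³·(2.8)) = 4.7e-7
Qp = 4.7e-7 < Kp = 2.6e-6, so the forward reaction proceeds.

forward (toward products)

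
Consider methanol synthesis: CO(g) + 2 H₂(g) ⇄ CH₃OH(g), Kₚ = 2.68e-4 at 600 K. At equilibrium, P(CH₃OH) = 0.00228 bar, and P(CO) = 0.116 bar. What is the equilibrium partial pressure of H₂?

P(H₂) = 8.56 bar

At equilibrium, Kₚ = P(CH₃OH) / (P(CO)·P(H₂)²) = 2.68e-4.
(0.00228) / ((0.116)·(P(H₂))²) = 2.68e-4
P(H₂)² = 73.3 ⇒ P(H₂) = 8.56 bar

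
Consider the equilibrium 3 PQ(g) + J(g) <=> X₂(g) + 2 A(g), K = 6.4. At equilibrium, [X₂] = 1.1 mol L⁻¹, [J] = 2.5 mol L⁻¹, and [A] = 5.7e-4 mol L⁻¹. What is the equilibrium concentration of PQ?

At equilibrium, K = [X₂]·[A]² / ([PQ]³·[J]) = 6.4.
(1.1)·(5.7e-4)² / (([PQ])³·(2.5)) = 6.4
[PQ]³ = 2.23e-8 ⇒ [PQ] = 0.0028 mol L⁻¹

[PQ] = 0.0028 mol L⁻¹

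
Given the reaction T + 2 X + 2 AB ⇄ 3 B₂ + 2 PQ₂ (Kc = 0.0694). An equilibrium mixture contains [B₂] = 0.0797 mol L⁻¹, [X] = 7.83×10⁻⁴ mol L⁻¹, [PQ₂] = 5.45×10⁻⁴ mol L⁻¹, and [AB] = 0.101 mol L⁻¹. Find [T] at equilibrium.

At equilibrium, Kc = [B₂]³·[PQ₂]² / ([T]·[X]²·[AB]²) = 0.0694.
(0.0797)³·(5.45×10⁻⁴)² / (([T])·(7.83×10⁻⁴)²·(0.101)²) = 0.0694
[T] = 0.346 mol L⁻¹

[T] = 0.346 mol L⁻¹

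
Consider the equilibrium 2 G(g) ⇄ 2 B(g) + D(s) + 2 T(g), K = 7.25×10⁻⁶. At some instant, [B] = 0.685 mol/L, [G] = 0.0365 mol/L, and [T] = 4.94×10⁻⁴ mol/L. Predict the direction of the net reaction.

(D is a pure solid — omitted from Q.)
Q = [B]²·[T]² / [G]² = (0.685)²·(4.94×10⁻⁴)² / (0.0365)² = 8.60×10⁻⁵
Q = 8.60×10⁻⁵ > K = 7.25×10⁻⁶, so the reverse reaction proceeds.

reverse (toward reactants)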